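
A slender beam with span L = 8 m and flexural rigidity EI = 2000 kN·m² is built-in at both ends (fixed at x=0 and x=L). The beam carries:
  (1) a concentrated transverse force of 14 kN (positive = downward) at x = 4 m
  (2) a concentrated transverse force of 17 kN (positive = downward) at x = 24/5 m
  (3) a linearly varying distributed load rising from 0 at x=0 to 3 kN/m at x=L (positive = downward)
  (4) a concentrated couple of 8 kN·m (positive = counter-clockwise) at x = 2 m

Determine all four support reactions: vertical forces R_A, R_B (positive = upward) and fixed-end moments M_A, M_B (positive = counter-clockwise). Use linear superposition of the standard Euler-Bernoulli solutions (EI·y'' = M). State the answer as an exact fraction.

R_A = 17709/1000 kN, M_A = 7989/250 kN·m, R_B = 25291/1000 kN, M_B = -10171/250 kN·m

Load 1 — point force P=14 kN at a=4 m (b=L-a=4):
  R_A = Pb²(3a+b)/L³ = 14·4²·(3·4+4)/8³ = 7 kN
  M_A = Pab²/L² = 14·4·4²/8² = 14 kN·m
  R_B = Pa²(a+3b)/L³ = 14·4²·(4+3·4)/8³ = 7 kN
  M_B = -Pa²b/L² = -14·4²·4/8² = -14 kN·m
Load 2 — point force P=17 kN at a=24/5 m (b=L-a=16/5):
  R_A = Pb²(3a+b)/L³ = 17·(16/5)²·(3·(24/5)+(16/5))/8³ = 748/125 kN
  M_A = Pab²/L² = 17·(24/5)·(16/5)²/8² = 1632/125 kN·m
  R_B = Pa²(a+3b)/L³ = 17·(24/5)²·((24/5)+3·(16/5))/8³ = 1377/125 kN
  M_B = -Pa²b/L² = -17·(24/5)²·(16/5)/8² = -2448/125 kN·m
Load 3 — triangular load w₀=3 kN/m (0→w₀ over full span):
  R_A = 3w₀L/20 = 3·3·8/20 = 18/5 kN
  M_A = w₀L²/30 = 3·8²/30 = 32/5 kN·m
  R_B = 7w₀L/20 = 7·3·8/20 = 42/5 kN
  M_B = -w₀L²/20 = -3·8²/20 = -48/5 kN·m
Load 4 — applied couple M₀=8 kN·m at a=2 m (b=L-a=6):
  R_A = 6M₀ab/L³ = 6·8·2·6/8³ = 9/8 kN
  M_A = M₀b(2a-b)/L² = 8·6·(2·2-6)/8² = -3/2 kN·m
  R_B = -6M₀ab/L³ = -6·8·2·6/8³ = -9/8 kN
  M_B = M₀a(2b-a)/L² = 8·2·(2·6-2)/8² = 5/2 kN·m
Superposition: R_A = 17709/1000 kN, M_A = 7989/250 kN·m, R_B = 25291/1000 kN, M_B = -10171/250 kN·m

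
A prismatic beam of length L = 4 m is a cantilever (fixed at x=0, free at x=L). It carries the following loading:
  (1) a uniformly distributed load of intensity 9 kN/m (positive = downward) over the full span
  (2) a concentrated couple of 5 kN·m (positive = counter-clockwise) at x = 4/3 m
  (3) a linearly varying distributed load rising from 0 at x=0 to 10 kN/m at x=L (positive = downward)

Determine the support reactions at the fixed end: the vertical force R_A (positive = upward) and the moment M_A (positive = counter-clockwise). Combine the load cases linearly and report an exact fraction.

R_A = 56 kN, M_A = 361/3 kN·m

Load 1 — uniform load w=9 kN/m over full span:
  R_A = wL = 9·4 = 36 kN
  M_A = wL²/2 = 9·4²/2 = 72 kN·m
Load 2 — applied couple M₀=5 kN·m at a=4/3 m (b=L-a=8/3):
  R_A = 0 kN
  M_A = -M₀ = -5 kN·m
Load 3 — triangular load w₀=10 kN/m (0→w₀ over full span):
  R_A = w₀L/2 = 10·4/2 = 20 kN
  M_A = w₀L²/3 = 10·4²/3 = 160/3 kN·m
Superposition: R_A = 56 kN, M_A = 361/3 kN·m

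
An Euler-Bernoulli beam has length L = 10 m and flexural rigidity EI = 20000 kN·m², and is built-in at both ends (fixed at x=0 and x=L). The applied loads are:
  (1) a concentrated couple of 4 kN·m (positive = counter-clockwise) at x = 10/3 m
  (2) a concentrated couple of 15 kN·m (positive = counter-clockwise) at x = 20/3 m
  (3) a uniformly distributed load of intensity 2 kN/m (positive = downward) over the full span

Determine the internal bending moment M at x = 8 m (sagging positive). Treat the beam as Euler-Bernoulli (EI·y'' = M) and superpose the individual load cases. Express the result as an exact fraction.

Load 1 — applied couple M₀=4 kN·m at a=10/3 m (b=L-a=20/3):
  M_1 = R_Ax - M_A - M₀  [x>a] with R_A=8/15, M_A=0 = (8/15)·8 - 0 - 4 = 4/15 kN·m
Load 2 — applied couple M₀=15 kN·m at a=20/3 m (b=L-a=10/3):
  M_2 = R_Ax - M_A - M₀  [x>a] with R_A=2, M_A=5 = 2·8 - 5 - 15 = -4 kN·m
Load 3 — uniform load w=2 kN/m over full span:
  M_3 = wLx/2 - wL²/12 - wx²/2 = 2·10·8/2 - 2·10²/12 - 2·8²/2 = -2/3 kN·m
Superposition: M = Σ M_i = -22/5 kN·m ≈ -4.400000 kN·m

M(8) = -22/5 kN·m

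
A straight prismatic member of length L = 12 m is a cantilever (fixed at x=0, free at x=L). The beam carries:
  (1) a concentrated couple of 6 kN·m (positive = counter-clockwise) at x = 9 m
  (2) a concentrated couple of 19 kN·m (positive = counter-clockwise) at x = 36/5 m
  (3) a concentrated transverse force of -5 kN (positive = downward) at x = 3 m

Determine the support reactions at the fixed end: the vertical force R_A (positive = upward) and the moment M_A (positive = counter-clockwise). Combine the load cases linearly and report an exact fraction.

R_A = -5 kN, M_A = -40 kN·m

Load 1 — applied couple M₀=6 kN·m at a=9 m (b=L-a=3):
  R_A = 0 kN
  M_A = -M₀ = -6 kN·m
Load 2 — applied couple M₀=19 kN·m at a=36/5 m (b=L-a=24/5):
  R_A = 0 kN
  M_A = -M₀ = -19 kN·m
Load 3 — point force P=-5 kN at a=3 m (b=L-a=9):
  R_A = P = (-5) = -5 kN
  M_A = Pa = (-5)·3 = -15 kN·m
Superposition: R_A = -5 kN, M_A = -40 kN·m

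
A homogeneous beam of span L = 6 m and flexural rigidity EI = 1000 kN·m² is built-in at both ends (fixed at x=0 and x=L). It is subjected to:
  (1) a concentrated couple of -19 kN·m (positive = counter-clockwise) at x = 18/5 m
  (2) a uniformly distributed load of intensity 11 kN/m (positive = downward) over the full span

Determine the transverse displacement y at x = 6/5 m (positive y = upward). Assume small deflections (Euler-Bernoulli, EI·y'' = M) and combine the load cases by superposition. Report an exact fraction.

y(6/5) = -4743/390625 m

Load 1 — applied couple M₀=-19 kN·m at a=18/5 m (b=L-a=12/5):
  y_1 = (R_Ax³/6 - M_Ax²/2)/EI  [x≤a] with R_A=-114/25, M_A=-152/25 = ((-114/25)·(6/5)³/6 - (-152/25)·(6/5)²/2)/1000 = 1197/390625 m
Load 2 — uniform load w=11 kN/m over full span:
  y_2 = -wx²(L-x)²/(24EI) = -11·(6/5)²·(6-(6/5))²/(24·1000) = -1188/78125 m
Superposition: y = Σ y_i = -4743/390625 m ≈ -0.012142 m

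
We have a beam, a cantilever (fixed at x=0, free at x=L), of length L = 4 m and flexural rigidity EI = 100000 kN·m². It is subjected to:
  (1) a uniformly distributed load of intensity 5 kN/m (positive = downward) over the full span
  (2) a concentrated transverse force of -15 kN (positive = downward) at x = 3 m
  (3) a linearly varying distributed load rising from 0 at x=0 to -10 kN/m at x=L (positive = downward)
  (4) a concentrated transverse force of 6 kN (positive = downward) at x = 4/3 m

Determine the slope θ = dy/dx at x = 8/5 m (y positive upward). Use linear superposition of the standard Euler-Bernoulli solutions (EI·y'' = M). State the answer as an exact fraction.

θ(8/5) = 3097/4687500 rad

Load 1 — uniform load w=5 kN/m over full span:
  θ_1 = -wx(x²-3Lx+3L²)/(6EI) = -5·(8/5)·((8/5)²-3·4·(8/5)+3·4²)/(6·100000) = -98/234375 rad
Load 2 — point force P=-15 kN at a=3 m (b=L-a=1):
  θ_2 = -Px(2a-x)/(2EI)  [x≤a] = -(-15)·(8/5)·(2·3-(8/5))/(2·100000) = 33/62500 rad
Load 3 — triangular load w₀=-10 kN/m (0→w₀ over full span):
  θ_3 = (w₀Lx²/4-w₀L²x/3-w₀x⁴/(24L))/EI = ((-10)·4·(8/5)²/4-(-10)·4²·(8/5)/3-(-10)·(8/5)⁴/(24·4))/100000 = 236/390625 rad
Load 4 — point force P=6 kN at a=4/3 m (b=L-a=8/3):
  θ_4 = -Pa²/(2EI)  [x>a] = -6·(4/3)²/(2·100000) = -1/18750 rad
Superposition: θ = Σ θ_i = 3097/4687500 rad ≈ 0.000661 rad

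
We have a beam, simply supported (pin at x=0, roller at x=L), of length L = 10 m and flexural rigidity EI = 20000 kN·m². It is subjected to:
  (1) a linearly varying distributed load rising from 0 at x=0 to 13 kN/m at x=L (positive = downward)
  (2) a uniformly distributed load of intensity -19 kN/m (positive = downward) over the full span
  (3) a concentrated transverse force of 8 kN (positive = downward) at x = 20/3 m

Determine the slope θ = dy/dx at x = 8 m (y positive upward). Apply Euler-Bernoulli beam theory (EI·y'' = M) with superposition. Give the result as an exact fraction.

Load 1 — triangular load w₀=13 kN/m (0→w₀ over full span):
  θ_1 = -w₀(7L⁴-30L²x²+15x⁴)/(360LEI) = -13·(7·10⁴-30·10²·8²+15·8⁴)/(360·10·20000) = 9841/900000 rad
Load 2 — uniform load w=-19 kN/m over full span:
  θ_2 = -w(L³-6Lx²+4x³)/(24EI) = -(-19)·(10³-6·10·8²+4·8³)/(24·20000) = -627/20000 rad
Load 3 — point force P=8 kN at a=20/3 m (b=L-a=10/3):
  θ_3 = -Pa(2L²-6Lx+3x²+a²)/(6LEI)  [x>a] = -8·(20/3)·(2·10²-6·10·8+3·8²+(20/3)²)/(6·10·20000) = 98/50625 rad
Superposition: θ = Σ θ_i = -74843/4050000 rad ≈ -0.018480 rad

θ(8) = -74843/4050000 rad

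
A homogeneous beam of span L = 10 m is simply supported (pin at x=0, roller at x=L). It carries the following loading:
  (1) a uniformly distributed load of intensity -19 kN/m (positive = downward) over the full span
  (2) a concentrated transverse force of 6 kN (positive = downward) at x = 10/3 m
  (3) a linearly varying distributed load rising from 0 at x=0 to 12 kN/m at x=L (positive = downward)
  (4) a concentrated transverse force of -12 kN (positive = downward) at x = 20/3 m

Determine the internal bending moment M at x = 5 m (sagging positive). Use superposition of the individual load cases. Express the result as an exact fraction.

Load 1 — uniform load w=-19 kN/m over full span:
  M_1 = wx(L-x)/2 = (-19)·5·(10-5)/2 = -475/2 kN·m
Load 2 — point force P=6 kN at a=10/3 m (b=L-a=20/3):
  M_2 = Pa(L-x)/L  [x>a] = 6·(10/3)·(10-5)/10 = 10 kN·m
Load 3 — triangular load w₀=12 kN/m (0→w₀ over full span):
  M_3 = w₀Lx/6 - w₀x³/(6L) = 12·10·5/6 - 12·5³/(6·10) = 75 kN·m
Load 4 — point force P=-12 kN at a=20/3 m (b=L-a=10/3):
  M_4 = Pbx/L  [x≤a] = (-12)·(10/3)·5/10 = -20 kN·m
Superposition: M = Σ M_i = -345/2 kN·m ≈ -172.500000 kN·m

M(5) = -345/2 kN·m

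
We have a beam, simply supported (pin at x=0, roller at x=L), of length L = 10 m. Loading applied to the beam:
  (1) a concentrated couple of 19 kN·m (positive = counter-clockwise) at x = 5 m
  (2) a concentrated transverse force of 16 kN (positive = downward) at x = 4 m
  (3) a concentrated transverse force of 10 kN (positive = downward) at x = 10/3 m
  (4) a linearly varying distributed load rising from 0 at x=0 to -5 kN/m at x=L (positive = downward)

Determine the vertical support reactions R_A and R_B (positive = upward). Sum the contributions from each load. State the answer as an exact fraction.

R_A = 59/6 kN, R_B = -53/6 kN

Load 1 — applied couple M₀=19 kN·m at a=5 m (b=L-a=5):
  R_A = M₀/L = 19/10 kN
  R_B = -M₀/L = -19/10 kN
Load 2 — point force P=16 kN at a=4 m (b=L-a=6):
  R_A = Pb/L = 16·6/10 = 48/5 kN
  R_B = Pa/L = 16·4/10 = 32/5 kN
Load 3 — point force P=10 kN at a=10/3 m (b=L-a=20/3):
  R_A = Pb/L = 10·(20/3)/10 = 20/3 kN
  R_B = Pa/L = 10·(10/3)/10 = 10/3 kN
Load 4 — triangular load w₀=-5 kN/m (0→w₀ over full span):
  R_A = w₀L/6 = (-5)·10/6 = -25/3 kN
  R_B = w₀L/3 = (-5)·10/3 = -50/3 kN
Superposition: R_A = 59/6 kN, R_B = -53/6 kN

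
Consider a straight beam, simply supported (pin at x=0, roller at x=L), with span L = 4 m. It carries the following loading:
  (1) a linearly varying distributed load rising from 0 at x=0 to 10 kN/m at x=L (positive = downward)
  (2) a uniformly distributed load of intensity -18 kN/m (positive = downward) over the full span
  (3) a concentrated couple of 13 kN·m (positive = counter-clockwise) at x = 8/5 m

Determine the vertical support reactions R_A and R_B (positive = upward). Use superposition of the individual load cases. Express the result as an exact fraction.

R_A = -313/12 kN, R_B = -311/12 kN

Load 1 — triangular load w₀=10 kN/m (0→w₀ over full span):
  R_A = w₀L/6 = 10·4/6 = 20/3 kN
  R_B = w₀L/3 = 10·4/3 = 40/3 kN
Load 2 — uniform load w=-18 kN/m over full span:
  R_A = wL/2 = (-18)·4/2 = -36 kN
  R_B = wL/2 = (-18)·4/2 = -36 kN
Load 3 — applied couple M₀=13 kN·m at a=8/5 m (b=L-a=12/5):
  R_A = M₀/L = 13/4 kN
  R_B = -M₀/L = -13/4 kN
Superposition: R_A = -313/12 kN, R_B = -311/12 kN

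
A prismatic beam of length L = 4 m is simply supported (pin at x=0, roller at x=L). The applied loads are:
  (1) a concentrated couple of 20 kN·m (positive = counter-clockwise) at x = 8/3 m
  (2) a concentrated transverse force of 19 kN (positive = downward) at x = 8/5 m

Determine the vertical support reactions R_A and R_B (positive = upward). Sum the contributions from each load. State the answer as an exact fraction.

R_A = 82/5 kN, R_B = 13/5 kN

Load 1 — applied couple M₀=20 kN·m at a=8/3 m (b=L-a=4/3):
  R_A = M₀/L = 20/4 = 5 kN
  R_B = -M₀/L = -20/4 = -5 kN
Load 2 — point force P=19 kN at a=8/5 m (b=L-a=12/5):
  R_A = Pb/L = 19·(12/5)/4 = 57/5 kN
  R_B = Pa/L = 19·(8/5)/4 = 38/5 kN
Superposition: R_A = 82/5 kN, R_B = 13/5 kN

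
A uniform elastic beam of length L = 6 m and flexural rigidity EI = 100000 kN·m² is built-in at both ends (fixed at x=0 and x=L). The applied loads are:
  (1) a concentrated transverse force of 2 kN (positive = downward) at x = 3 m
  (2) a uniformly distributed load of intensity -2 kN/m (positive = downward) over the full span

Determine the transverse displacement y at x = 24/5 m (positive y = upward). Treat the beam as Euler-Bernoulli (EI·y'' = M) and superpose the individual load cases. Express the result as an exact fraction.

y(24/5) = 1233/62500000 m

Load 1 — point force P=2 kN at a=3 m (b=L-a=3):
  y_1 = -Pa²(L-x)²(3bL-(3b+a)(L-x))/(6L³EI)  [x>a] = -2·3²·(6-(24/5))²·(3·3·6-(3·3+3)·(6-(24/5)))/(6·6³·100000) = -99/12500000 m
Load 2 — uniform load w=-2 kN/m over full span:
  y_2 = -wx²(L-x)²/(24EI) = -(-2)·(24/5)²·(6-(24/5))²/(24·100000) = 54/1953125 m
Superposition: y = Σ y_i = 1233/62500000 m ≈ 0.000020 m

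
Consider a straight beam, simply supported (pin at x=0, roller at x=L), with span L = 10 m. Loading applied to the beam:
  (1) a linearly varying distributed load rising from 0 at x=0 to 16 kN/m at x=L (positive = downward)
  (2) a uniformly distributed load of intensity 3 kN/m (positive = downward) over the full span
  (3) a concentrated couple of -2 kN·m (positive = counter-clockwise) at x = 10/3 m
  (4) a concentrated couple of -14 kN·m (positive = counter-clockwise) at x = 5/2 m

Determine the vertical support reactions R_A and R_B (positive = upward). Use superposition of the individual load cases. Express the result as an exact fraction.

R_A = 601/15 kN, R_B = 1049/15 kN

Load 1 — triangular load w₀=16 kN/m (0→w₀ over full span):
  R_A = w₀L/6 = 16·10/6 = 80/3 kN
  R_B = w₀L/3 = 16·10/3 = 160/3 kN
Load 2 — uniform load w=3 kN/m over full span:
  R_A = wL/2 = 3·10/2 = 15 kN
  R_B = wL/2 = 3·10/2 = 15 kN
Load 3 — applied couple M₀=-2 kN·m at a=10/3 m (b=L-a=20/3):
  R_A = M₀/L = (-2)/10 = -1/5 kN
  R_B = -M₀/L = -(-2)/10 = 1/5 kN
Load 4 — applied couple M₀=-14 kN·m at a=5/2 m (b=L-a=15/2):
  R_A = M₀/L = (-14)/10 = -7/5 kN
  R_B = -M₀/L = -(-14)/10 = 7/5 kN
Superposition: R_A = 601/15 kN, R_B = 1049/15 kN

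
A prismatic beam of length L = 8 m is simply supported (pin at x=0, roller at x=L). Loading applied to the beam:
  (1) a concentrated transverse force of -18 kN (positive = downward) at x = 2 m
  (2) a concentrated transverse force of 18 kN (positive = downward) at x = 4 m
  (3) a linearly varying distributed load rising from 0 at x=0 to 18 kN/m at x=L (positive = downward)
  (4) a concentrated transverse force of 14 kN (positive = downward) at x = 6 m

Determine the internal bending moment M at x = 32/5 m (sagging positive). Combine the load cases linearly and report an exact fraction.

Load 1 — point force P=-18 kN at a=2 m (b=L-a=6):
  M_1 = Pa(L-x)/L  [x>a] = (-18)·2·(8-(32/5))/8 = -36/5 kN·m
Load 2 — point force P=18 kN at a=4 m (b=L-a=4):
  M_2 = Pa(L-x)/L  [x>a] = 18·4·(8-(32/5))/8 = 72/5 kN·m
Load 3 — triangular load w₀=18 kN/m (0→w₀ over full span):
  M_3 = w₀Lx/6 - w₀x³/(6L) = 18·8·(32/5)/6 - 18·(32/5)³/(6·8) = 6912/125 kN·m
Load 4 — point force P=14 kN at a=6 m (b=L-a=2):
  M_4 = Pa(L-x)/L  [x>a] = 14·6·(8-(32/5))/8 = 84/5 kN·m
Superposition: M = Σ M_i = 9912/125 kN·m ≈ 79.296000 kN·m

M(32/5) = 9912/125 kN·m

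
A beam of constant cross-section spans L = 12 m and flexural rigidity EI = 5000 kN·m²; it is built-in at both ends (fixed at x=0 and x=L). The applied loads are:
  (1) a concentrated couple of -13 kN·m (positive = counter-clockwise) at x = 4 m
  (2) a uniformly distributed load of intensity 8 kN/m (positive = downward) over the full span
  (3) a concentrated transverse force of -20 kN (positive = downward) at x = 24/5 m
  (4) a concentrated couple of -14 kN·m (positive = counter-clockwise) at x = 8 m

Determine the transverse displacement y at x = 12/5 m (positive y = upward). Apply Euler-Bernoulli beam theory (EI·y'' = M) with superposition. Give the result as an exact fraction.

Load 1 — applied couple M₀=-13 kN·m at a=4 m (b=L-a=8):
  y_1 = (R_Ax³/6 - M_Ax²/2)/EI  [x≤a] with R_A=-13/9, M_A=0 = ((-13/9)·(12/5)³/6 - 0·(12/5)²/2)/5000 = -52/78125 m
Load 2 — uniform load w=8 kN/m over full span:
  y_2 = -wx²(L-x)²/(24EI) = -8·(12/5)²·(12-(12/5))²/(24·5000) = -13824/390625 m
Load 3 — point force P=-20 kN at a=24/5 m (b=L-a=36/5):
  y_3 = -Pb²x²(3aL-(3a+b)x)/(6L³EI)  [x≤a] = -(-20)·(36/5)²·(12/5)²·(3·(24/5)·12-(3·(24/5)+(36/5))·(12/5))/(6·12³·5000) = 27216/1953125 m
Load 4 — applied couple M₀=-14 kN·m at a=8 m (b=L-a=4):
  y_4 = (R_Ax³/6 - M_Ax²/2)/EI  [x≤a] with R_A=-14/9, M_A=-14/3 = ((-14/9)·(12/5)³/6 - (-14/3)·(12/5)²/2)/5000 = 154/78125 m
Superposition: y = Σ y_i = -39354/1953125 m ≈ -0.020149 m

y(12/5) = -39354/1953125 m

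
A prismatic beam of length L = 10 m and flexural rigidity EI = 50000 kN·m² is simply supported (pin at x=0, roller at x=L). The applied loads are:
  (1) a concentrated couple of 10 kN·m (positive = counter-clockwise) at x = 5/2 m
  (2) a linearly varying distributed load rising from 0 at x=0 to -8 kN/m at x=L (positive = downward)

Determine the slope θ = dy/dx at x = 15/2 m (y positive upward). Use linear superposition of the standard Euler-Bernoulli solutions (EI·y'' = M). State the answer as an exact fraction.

Load 1 — applied couple M₀=10 kN·m at a=5/2 m (b=L-a=15/2):
  θ_1 = (M₀x²/(2L)-M₀(x-a)+C₁)/EI  [x>a] with C₁=M₀(3b²-L²)/(6L)=275/24 = (10·(15/2)²/(2·10)-10·((15/2)-(5/2))+(275/24))/50000 = -1/4800 rad
Load 2 — triangular load w₀=-8 kN/m (0→w₀ over full span):
  θ_2 = -w₀(7L⁴-30L²x²+15x⁴)/(360LEI) = -(-8)·(7·10⁴-30·10²·(15/2)²+15·(15/2)⁴)/(360·10·50000) = -1313/576000 rad
Superposition: θ = Σ θ_i = -1433/576000 rad ≈ -0.002488 rad

θ(15/2) = -1433/576000 rad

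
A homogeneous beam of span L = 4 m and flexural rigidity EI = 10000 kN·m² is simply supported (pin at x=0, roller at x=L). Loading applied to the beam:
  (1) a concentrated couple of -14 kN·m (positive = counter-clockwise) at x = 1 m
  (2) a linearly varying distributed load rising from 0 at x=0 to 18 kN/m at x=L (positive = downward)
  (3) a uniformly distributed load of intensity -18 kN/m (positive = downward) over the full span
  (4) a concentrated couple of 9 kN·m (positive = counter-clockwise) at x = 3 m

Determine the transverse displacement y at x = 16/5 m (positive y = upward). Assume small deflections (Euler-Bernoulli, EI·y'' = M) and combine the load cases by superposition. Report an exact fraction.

Load 1 — applied couple M₀=-14 kN·m at a=1 m (b=L-a=3):
  y_1 = (M₀x³/(6L)-M₀(x-a)²/2+C₁x)/EI  [x>a] with C₁=M₀(3b²-L²)/(6L)=-77/12 = ((-14)·(16/5)³/(6·4)-(-14)·((16/5)-1)²/2+(-77/12)·(16/5))/10000 = -721/1250000 m
Load 2 — triangular load w₀=18 kN/m (0→w₀ over full span):
  y_2 = -w₀x(7L⁴-10L²x²+3x⁴)/(360LEI) = -18·(16/5)·(7·4⁴-10·4²·(16/5)²+3·(16/5)⁴)/(360·4·10000) = -18288/9765625 m
Load 3 — uniform load w=-18 kN/m over full span:
  y_3 = -wx(L³-2Lx²+x³)/(24EI) = -(-18)·(16/5)·(4³-2·4·(16/5)²+(16/5)³)/(24·10000) = 1392/390625 m
Load 4 — applied couple M₀=9 kN·m at a=3 m (b=L-a=1):
  y_4 = (M₀x³/(6L)-M₀(x-a)²/2+C₁x)/EI  [x>a] with C₁=M₀(3b²-L²)/(6L)=-39/8 = (9·(16/5)³/(6·4)-9·((16/5)-3)²/2+(-39/8)·(16/5))/10000 = -873/2500000 m
Superposition: y = Σ y_i = 239009/312500000 m ≈ 0.000765 m

y(16/5) = 239009/312500000 m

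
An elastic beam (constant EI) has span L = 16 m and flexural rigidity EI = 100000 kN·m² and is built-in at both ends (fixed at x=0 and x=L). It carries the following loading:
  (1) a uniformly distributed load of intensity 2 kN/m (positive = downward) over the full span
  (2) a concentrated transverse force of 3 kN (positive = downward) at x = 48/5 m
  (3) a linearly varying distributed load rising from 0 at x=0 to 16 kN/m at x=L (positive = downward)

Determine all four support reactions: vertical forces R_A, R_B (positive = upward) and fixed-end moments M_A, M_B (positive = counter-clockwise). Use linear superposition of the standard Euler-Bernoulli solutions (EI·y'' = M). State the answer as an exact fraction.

Load 1 — uniform load w=2 kN/m over full span:
  R_A = wL/2 = 2·16/2 = 16 kN
  M_A = wL²/12 = 2·16²/12 = 128/3 kN·m
  R_B = wL/2 = 2·16/2 = 16 kN
  M_B = -wL²/12 = -2·16²/12 = -128/3 kN·m
Load 2 — point force P=3 kN at a=48/5 m (b=L-a=32/5):
  R_A = Pb²(3a+b)/L³ = 3·(32/5)²·(3·(48/5)+(32/5))/16³ = 132/125 kN
  M_A = Pab²/L² = 3·(48/5)·(32/5)²/16² = 576/125 kN·m
  R_B = Pa²(a+3b)/L³ = 3·(48/5)²·((48/5)+3·(32/5))/16³ = 243/125 kN
  M_B = -Pa²b/L² = -3·(48/5)²·(32/5)/16² = -864/125 kN·m
Load 3 — triangular load w₀=16 kN/m (0→w₀ over full span):
  R_A = 3w₀L/20 = 3·16·16/20 = 192/5 kN
  M_A = w₀L²/30 = 16·16²/30 = 2048/15 kN·m
  R_B = 7w₀L/20 = 7·16·16/20 = 448/5 kN
  M_B = -w₀L²/20 = -16·16²/20 = -1024/5 kN·m
Superposition: R_A = 6932/125 kN, M_A = 22976/125 kN·m, R_B = 13443/125 kN, M_B = -95392/375 kN·m

R_A = 6932/125 kN, M_A = 22976/125 kN·m, R_B = 13443/125 kN, M_B = -95392/375 kN·m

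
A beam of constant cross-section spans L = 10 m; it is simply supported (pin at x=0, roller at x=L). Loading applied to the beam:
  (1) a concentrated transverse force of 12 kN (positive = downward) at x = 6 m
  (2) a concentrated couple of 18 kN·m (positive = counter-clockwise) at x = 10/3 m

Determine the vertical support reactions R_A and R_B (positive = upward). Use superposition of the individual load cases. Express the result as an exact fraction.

Load 1 — point force P=12 kN at a=6 m (b=L-a=4):
  R_A = Pb/L = 12·4/10 = 24/5 kN
  R_B = Pa/L = 12·6/10 = 36/5 kN
Load 2 — applied couple M₀=18 kN·m at a=10/3 m (b=L-a=20/3):
  R_A = M₀/L = 18/10 = 9/5 kN
  R_B = -M₀/L = -18/10 = -9/5 kN
Superposition: R_A = 33/5 kN, R_B = 27/5 kN

R_A = 33/5 kN, R_B = 27/5 kN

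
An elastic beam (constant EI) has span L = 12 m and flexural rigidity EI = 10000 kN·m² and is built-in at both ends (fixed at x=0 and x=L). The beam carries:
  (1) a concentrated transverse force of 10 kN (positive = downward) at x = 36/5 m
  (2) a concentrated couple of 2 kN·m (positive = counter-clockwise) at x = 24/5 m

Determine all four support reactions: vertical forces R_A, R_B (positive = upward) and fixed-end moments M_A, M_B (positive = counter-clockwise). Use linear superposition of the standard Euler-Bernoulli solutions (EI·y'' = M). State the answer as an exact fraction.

R_A = 94/25 kN, M_A = 294/25 kN·m, R_B = 156/25 kN, M_B = -416/25 kN·m

Load 1 — point force P=10 kN at a=36/5 m (b=L-a=24/5):
  R_A = Pb²(3a+b)/L³ = 10·(24/5)²·(3·(36/5)+(24/5))/12³ = 88/25 kN
  M_A = Pab²/L² = 10·(36/5)·(24/5)²/12² = 288/25 kN·m
  R_B = Pa²(a+3b)/L³ = 10·(36/5)²·((36/5)+3·(24/5))/12³ = 162/25 kN
  M_B = -Pa²b/L² = -10·(36/5)²·(24/5)/12² = -432/25 kN·m
Load 2 — applied couple M₀=2 kN·m at a=24/5 m (b=L-a=36/5):
  R_A = 6M₀ab/L³ = 6·2·(24/5)·(36/5)/12³ = 6/25 kN
  M_A = M₀b(2a-b)/L² = 2·(36/5)·(2·(24/5)-(36/5))/12² = 6/25 kN·m
  R_B = -6M₀ab/L³ = -6·2·(24/5)·(36/5)/12³ = -6/25 kN
  M_B = M₀a(2b-a)/L² = 2·(24/5)·(2·(36/5)-(24/5))/12² = 16/25 kN·m
Superposition: R_A = 94/25 kN, M_A = 294/25 kN·m, R_B = 156/25 kN, M_B = -416/25 kN·m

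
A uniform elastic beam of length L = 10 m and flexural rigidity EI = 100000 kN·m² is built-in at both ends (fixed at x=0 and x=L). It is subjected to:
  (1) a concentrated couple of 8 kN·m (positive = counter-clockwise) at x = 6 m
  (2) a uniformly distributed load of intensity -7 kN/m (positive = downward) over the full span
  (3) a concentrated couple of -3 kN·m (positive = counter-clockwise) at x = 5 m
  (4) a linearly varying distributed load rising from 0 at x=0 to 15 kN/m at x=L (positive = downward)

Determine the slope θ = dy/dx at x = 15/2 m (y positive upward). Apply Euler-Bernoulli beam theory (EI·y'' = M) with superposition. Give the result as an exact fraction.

θ(15/2) = 9011/128000000 rad

Load 1 — applied couple M₀=8 kN·m at a=6 m (b=L-a=4):
  θ_1 = (R_Ax²/2 - M_Ax - M₀(x-a))/EI  [x>a] with R_A=144/125, M_A=64/25 = ((144/125)·(15/2)²/2 - (64/25)·(15/2) - 8·((15/2)-6))/100000 = 3/250000 rad
Load 2 — uniform load w=-7 kN/m over full span:
  θ_2 = -wx(L-x)(L-2x)/(12EI) = -(-7)·(15/2)·(10-(15/2))·(10-2·(15/2))/(12·100000) = -7/12800 rad
Load 3 — applied couple M₀=-3 kN·m at a=5 m (b=L-a=5):
  θ_3 = (R_Ax²/2 - M_Ax - M₀(x-a))/EI  [x>a] with R_A=-9/20, M_A=-3/4 = ((-9/20)·(15/2)²/2 - (-3/4)·(15/2) - (-3)·((15/2)-5))/100000 = 3/640000 rad
Load 4 — triangular load w₀=15 kN/m (0→w₀ over full span):
  θ_4 = -w₀(2x(L-x)(L-2x)(x+2L)+x²(L-x)²)/(120LEI) = -15·(2·(15/2)·(10-(15/2))·(10-2·(15/2))·((15/2)+2·10)+(15/2)²·(10-(15/2))²)/(120·10·100000) = 123/204800 rad
Superposition: θ = Σ θ_i = 9011/128000000 rad ≈ 0.000070 rad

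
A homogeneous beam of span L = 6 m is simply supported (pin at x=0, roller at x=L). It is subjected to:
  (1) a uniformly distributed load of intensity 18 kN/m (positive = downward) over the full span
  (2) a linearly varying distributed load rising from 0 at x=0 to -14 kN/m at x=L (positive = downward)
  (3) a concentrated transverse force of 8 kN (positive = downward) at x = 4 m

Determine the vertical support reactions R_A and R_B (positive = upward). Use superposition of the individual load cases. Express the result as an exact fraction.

Load 1 — uniform load w=18 kN/m over full span:
  R_A = wL/2 = 18·6/2 = 54 kN
  R_B = wL/2 = 18·6/2 = 54 kN
Load 2 — triangular load w₀=-14 kN/m (0→w₀ over full span):
  R_A = w₀L/6 = (-14)·6/6 = -14 kN
  R_B = w₀L/3 = (-14)·6/3 = -28 kN
Load 3 — point force P=8 kN at a=4 m (b=L-a=2):
  R_A = Pb/L = 8·2/6 = 8/3 kN
  R_B = Pa/L = 8·4/6 = 16/3 kN
Superposition: R_A = 128/3 kN, R_B = 94/3 kN

R_A = 128/3 kN, R_B = 94/3 kN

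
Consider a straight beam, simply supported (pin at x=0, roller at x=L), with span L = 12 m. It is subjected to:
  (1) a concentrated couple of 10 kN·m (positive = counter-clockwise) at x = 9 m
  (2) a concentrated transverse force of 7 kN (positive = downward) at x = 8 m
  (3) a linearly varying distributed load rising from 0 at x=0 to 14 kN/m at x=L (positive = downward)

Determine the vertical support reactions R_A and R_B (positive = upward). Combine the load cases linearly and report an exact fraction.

R_A = 187/6 kN, R_B = 359/6 kN

Load 1 — applied couple M₀=10 kN·m at a=9 m (b=L-a=3):
  R_A = M₀/L = 10/12 = 5/6 kN
  R_B = -M₀/L = -10/12 = -5/6 kN
Load 2 — point force P=7 kN at a=8 m (b=L-a=4):
  R_A = Pb/L = 7·4/12 = 7/3 kN
  R_B = Pa/L = 7·8/12 = 14/3 kN
Load 3 — triangular load w₀=14 kN/m (0→w₀ over full span):
  R_A = w₀L/6 = 14·12/6 = 28 kN
  R_B = w₀L/3 = 14·12/3 = 56 kN
Superposition: R_A = 187/6 kN, R_B = 359/6 kN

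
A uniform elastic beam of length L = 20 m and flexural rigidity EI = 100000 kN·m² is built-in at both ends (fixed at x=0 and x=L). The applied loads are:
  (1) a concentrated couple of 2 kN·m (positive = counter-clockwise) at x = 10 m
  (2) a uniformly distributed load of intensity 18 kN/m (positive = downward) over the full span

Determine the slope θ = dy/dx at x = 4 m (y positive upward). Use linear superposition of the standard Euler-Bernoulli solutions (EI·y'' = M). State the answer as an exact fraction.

Load 1 — applied couple M₀=2 kN·m at a=10 m (b=L-a=10):
  θ_1 = (R_Ax²/2 - M_Ax)/EI  [x≤a] with R_A=3/20, M_A=1/2 = ((3/20)·4²/2 - (1/2)·4)/100000 = -1/125000 rad
Load 2 — uniform load w=18 kN/m over full span:
  θ_2 = -wx(L-x)(L-2x)/(12EI) = -18·4·(20-4)·(20-2·4)/(12·100000) = -36/3125 rad
Superposition: θ = Σ θ_i = -1441/125000 rad ≈ -0.011528 rad

θ(4) = -1441/125000 rad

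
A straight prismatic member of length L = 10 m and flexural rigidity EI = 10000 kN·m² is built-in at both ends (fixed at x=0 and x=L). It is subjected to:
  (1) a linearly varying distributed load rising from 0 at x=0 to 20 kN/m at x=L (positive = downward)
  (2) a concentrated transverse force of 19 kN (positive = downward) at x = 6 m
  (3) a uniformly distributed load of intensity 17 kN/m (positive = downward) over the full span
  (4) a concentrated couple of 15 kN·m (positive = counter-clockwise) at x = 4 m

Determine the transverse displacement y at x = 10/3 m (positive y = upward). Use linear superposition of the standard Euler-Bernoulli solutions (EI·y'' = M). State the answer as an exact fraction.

y(10/3) = -218173/3645000 m

Load 1 — triangular load w₀=20 kN/m (0→w₀ over full span):
  y_1 = -w₀x²(L-x)²(x+2L)/(120LEI) = -20·(10/3)²·(10-(10/3))²·((10/3)+2·10)/(120·10·10000) = -14/729 m
Load 2 — point force P=19 kN at a=6 m (b=L-a=4):
  y_2 = -Pb²x²(3aL-(3a+b)x)/(6L³EI)  [x≤a] = -19·4²·(10/3)²·(3·6·10-(3·6+4)·(10/3))/(6·10³·10000) = -304/50625 m
Load 3 — uniform load w=17 kN/m over full span:
  y_3 = -wx²(L-x)²/(24EI) = -17·(10/3)²·(10-(10/3))²/(24·10000) = -17/486 m
Load 4 — applied couple M₀=15 kN·m at a=4 m (b=L-a=6):
  y_4 = (R_Ax³/6 - M_Ax²/2)/EI  [x≤a] with R_A=54/25, M_A=9/5 = ((54/25)·(10/3)³/6 - (9/5)·(10/3)²/2)/10000 = 1/3000 m
Superposition: y = Σ y_i = -218173/3645000 m ≈ -0.059855 m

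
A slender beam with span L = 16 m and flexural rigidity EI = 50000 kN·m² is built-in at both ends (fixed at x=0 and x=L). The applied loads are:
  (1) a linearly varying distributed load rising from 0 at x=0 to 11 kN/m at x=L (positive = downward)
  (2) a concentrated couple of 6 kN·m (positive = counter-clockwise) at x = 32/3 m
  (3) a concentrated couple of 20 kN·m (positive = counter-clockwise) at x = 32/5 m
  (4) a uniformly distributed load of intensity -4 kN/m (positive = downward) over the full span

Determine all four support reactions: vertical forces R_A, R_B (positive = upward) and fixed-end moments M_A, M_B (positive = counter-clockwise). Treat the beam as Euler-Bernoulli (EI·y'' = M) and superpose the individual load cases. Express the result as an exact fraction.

R_A = -33/10 kN, M_A = 194/15 kN·m, R_B = 273/10 kN, M_B = -736/15 kN·m

Load 1 — triangular load w₀=11 kN/m (0→w₀ over full span):
  R_A = 3w₀L/20 = 3·11·16/20 = 132/5 kN
  M_A = w₀L²/30 = 11·16²/30 = 1408/15 kN·m
  R_B = 7w₀L/20 = 7·11·16/20 = 308/5 kN
  M_B = -w₀L²/20 = -11·16²/20 = -704/5 kN·m
Load 2 — applied couple M₀=6 kN·m at a=32/3 m (b=L-a=16/3):
  R_A = 6M₀ab/L³ = 6·6·(32/3)·(16/3)/16³ = 1/2 kN
  M_A = M₀b(2a-b)/L² = 6·(16/3)·(2·(32/3)-(16/3))/16² = 2 kN·m
  R_B = -6M₀ab/L³ = -6·6·(32/3)·(16/3)/16³ = -1/2 kN
  M_B = M₀a(2b-a)/L² = 6·(32/3)·(2·(16/3)-(32/3))/16² = 0 kN·m
Load 3 — applied couple M₀=20 kN·m at a=32/5 m (b=L-a=48/5):
  R_A = 6M₀ab/L³ = 6·20·(32/5)·(48/5)/16³ = 9/5 kN
  M_A = M₀b(2a-b)/L² = 20·(48/5)·(2·(32/5)-(48/5))/16² = 12/5 kN·m
  R_B = -6M₀ab/L³ = -6·20·(32/5)·(48/5)/16³ = -9/5 kN
  M_B = M₀a(2b-a)/L² = 20·(32/5)·(2·(48/5)-(32/5))/16² = 32/5 kN·m
Load 4 — uniform load w=-4 kN/m over full span:
  R_A = wL/2 = (-4)·16/2 = -32 kN
  M_A = wL²/12 = (-4)·16²/12 = -256/3 kN·m
  R_B = wL/2 = (-4)·16/2 = -32 kN
  M_B = -wL²/12 = -(-4)·16²/12 = 256/3 kN·m
Superposition: R_A = -33/10 kN, M_A = 194/15 kN·m, R_B = 273/10 kN, M_B = -736/15 kN·m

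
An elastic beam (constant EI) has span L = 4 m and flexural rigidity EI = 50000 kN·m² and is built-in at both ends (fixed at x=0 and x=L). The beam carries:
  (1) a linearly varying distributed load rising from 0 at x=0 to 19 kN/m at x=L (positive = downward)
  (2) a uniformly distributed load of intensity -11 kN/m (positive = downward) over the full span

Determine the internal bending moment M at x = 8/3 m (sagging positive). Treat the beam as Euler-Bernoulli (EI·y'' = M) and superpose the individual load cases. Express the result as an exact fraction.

M(8/3) = 148/405 kN·m

Load 1 — triangular load w₀=19 kN/m (0→w₀ over full span):
  M_1 = 3w₀Lx/20 - w₀L²/30 - w₀x³/(6L) = 3·19·4·(8/3)/20 - 19·4²/30 - 19·(8/3)³/(6·4) = 2128/405 kN·m
Load 2 — uniform load w=-11 kN/m over full span:
  M_2 = wLx/2 - wL²/12 - wx²/2 = (-11)·4·(8/3)/2 - (-11)·4²/12 - (-11)·(8/3)²/2 = -44/9 kN·m
Superposition: M = Σ M_i = 148/405 kN·m ≈ 0.365432 kN·m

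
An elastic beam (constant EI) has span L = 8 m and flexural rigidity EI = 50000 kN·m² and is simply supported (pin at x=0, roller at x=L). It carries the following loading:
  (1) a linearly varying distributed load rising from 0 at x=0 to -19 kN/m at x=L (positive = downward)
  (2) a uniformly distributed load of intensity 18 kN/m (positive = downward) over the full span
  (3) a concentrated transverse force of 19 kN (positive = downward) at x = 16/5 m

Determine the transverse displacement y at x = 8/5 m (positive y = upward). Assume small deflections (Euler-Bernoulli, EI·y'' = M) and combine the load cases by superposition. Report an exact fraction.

y(8/5) = -1175792/146484375 m

Load 1 — triangular load w₀=-19 kN/m (0→w₀ over full span):
  y_1 = -w₀x(7L⁴-10L²x²+3x⁴)/(360LEI) = -(-19)·(8/5)·(7·8⁴-10·8²·(8/5)²+3·(8/5)⁴)/(360·8·50000) = 836608/146484375 m
Load 2 — uniform load w=18 kN/m over full span:
  y_2 = -wx(L³-2Lx²+x³)/(24EI) = -18·(8/5)·(8³-2·8·(8/5)²+(8/5)³)/(24·50000) = -22272/1953125 m
Load 3 — point force P=19 kN at a=16/5 m (b=L-a=24/5):
  y_3 = -Pbx(L²-b²-x²)/(6LEI)  [x≤a] = -19·(24/5)·(8/5)·(8²-(24/5)²-(8/5)²)/(6·8·50000) = -912/390625 m
Superposition: y = Σ y_i = -1175792/146484375 m ≈ -0.008027 m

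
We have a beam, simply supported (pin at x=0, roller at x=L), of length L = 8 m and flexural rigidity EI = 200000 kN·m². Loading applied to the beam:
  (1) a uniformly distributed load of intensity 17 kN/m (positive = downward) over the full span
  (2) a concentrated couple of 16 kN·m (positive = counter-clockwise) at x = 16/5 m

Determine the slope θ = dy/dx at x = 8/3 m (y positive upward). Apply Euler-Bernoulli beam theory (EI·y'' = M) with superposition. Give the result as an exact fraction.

θ(8/3) = -5246/6328125 rad

Load 1 — uniform load w=17 kN/m over full span:
  θ_1 = -w(L³-6Lx²+4x³)/(24EI) = -17·(8³-6·8·(8/3)²+4·(8/3)³)/(24·200000) = -221/253125 rad
Load 2 — applied couple M₀=16 kN·m at a=16/5 m (b=L-a=24/5):
  θ_2 = (M₀x²/(2L)+C₁)/EI  [x≤a] with C₁=M₀(3b²-L²)/(6L)=128/75 = (16·(8/3)²/(2·8)+(128/75))/200000 = 31/703125 rad
Superposition: θ = Σ θ_i = -5246/6328125 rad ≈ -0.000829 rad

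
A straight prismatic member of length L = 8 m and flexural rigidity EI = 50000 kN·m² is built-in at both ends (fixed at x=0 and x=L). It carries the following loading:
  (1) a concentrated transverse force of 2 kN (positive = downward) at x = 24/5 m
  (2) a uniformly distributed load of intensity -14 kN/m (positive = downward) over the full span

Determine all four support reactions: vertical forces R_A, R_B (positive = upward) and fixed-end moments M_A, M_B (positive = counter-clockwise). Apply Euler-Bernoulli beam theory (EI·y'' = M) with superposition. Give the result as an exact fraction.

Load 1 — point force P=2 kN at a=24/5 m (b=L-a=16/5):
  R_A = Pb²(3a+b)/L³ = 2·(16/5)²·(3·(24/5)+(16/5))/8³ = 88/125 kN
  M_A = Pab²/L² = 2·(24/5)·(16/5)²/8² = 192/125 kN·m
  R_B = Pa²(a+3b)/L³ = 2·(24/5)²·((24/5)+3·(16/5))/8³ = 162/125 kN
  M_B = -Pa²b/L² = -2·(24/5)²·(16/5)/8² = -288/125 kN·m
Load 2 — uniform load w=-14 kN/m over full span:
  R_A = wL/2 = (-14)·8/2 = -56 kN
  M_A = wL²/12 = (-14)·8²/12 = -224/3 kN·m
  R_B = wL/2 = (-14)·8/2 = -56 kN
  M_B = -wL²/12 = -(-14)·8²/12 = 224/3 kN·m
Superposition: R_A = -6912/125 kN, M_A = -27424/375 kN·m, R_B = -6838/125 kN, M_B = 27136/375 kN·m

R_A = -6912/125 kN, M_A = -27424/375 kN·m, R_B = -6838/125 kN, M_B = 27136/375 kN·m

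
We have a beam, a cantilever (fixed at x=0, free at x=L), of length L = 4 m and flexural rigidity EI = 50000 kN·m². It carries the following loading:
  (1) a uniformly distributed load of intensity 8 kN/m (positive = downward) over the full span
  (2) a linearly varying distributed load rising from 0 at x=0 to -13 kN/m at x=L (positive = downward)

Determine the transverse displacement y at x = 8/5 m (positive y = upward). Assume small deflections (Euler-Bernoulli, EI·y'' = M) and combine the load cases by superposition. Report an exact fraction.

Load 1 — uniform load w=8 kN/m over full span:
  y_1 = -wx²(x²-4Lx+6L²)/(24EI) = -8·(8/5)²·((8/5)²-4·4·(8/5)+6·4²)/(24·50000) = -2432/1953125 m
Load 2 — triangular load w₀=-13 kN/m (0→w₀ over full span):
  y_2 = (w₀Lx³/12-w₀L²x²/6-w₀x⁵/(120L))/EI = ((-13)·4·(8/5)³/12-(-13)·4²·(8/5)²/6-(-13)·(8/5)⁵/(120·4))/50000 = 208832/146484375 m
Superposition: y = Σ y_i = 26432/146484375 m ≈ 0.000180 m

y(8/5) = 26432/146484375 m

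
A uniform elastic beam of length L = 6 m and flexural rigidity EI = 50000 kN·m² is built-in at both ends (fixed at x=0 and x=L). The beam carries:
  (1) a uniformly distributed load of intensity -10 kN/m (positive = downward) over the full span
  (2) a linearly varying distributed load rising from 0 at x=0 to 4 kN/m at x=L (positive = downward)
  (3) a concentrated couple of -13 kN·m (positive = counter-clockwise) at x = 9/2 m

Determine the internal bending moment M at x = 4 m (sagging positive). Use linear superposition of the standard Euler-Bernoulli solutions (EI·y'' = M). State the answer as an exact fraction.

Load 1 — uniform load w=-10 kN/m over full span:
  M_1 = wLx/2 - wL²/12 - wx²/2 = (-10)·6·4/2 - (-10)·6²/12 - (-10)·4²/2 = -10 kN·m
Load 2 — triangular load w₀=4 kN/m (0→w₀ over full span):
  M_2 = 3w₀Lx/20 - w₀L²/30 - w₀x³/(6L) = 3·4·6·4/20 - 4·6²/30 - 4·4³/(6·6) = 112/45 kN·m
Load 3 — applied couple M₀=-13 kN·m at a=9/2 m (b=L-a=3/2):
  M_3 = R_Ax - M_A  [x≤a] with R_A=-39/16, M_A=-65/16 = (-39/16)·4 - (-65/16) = -91/16 kN·m
Superposition: M = Σ M_i = -9503/720 kN·m ≈ -13.198611 kN·m

M(4) = -9503/720 kN·m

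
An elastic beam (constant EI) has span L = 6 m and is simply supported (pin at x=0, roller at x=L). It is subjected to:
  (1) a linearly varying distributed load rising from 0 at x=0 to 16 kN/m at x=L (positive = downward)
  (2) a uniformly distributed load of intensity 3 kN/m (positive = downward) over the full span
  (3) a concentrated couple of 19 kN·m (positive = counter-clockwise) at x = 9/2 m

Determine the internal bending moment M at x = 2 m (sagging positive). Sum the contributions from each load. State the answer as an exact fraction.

Load 1 — triangular load w₀=16 kN/m (0→w₀ over full span):
  M_1 = w₀Lx/6 - w₀x³/(6L) = 16·6·2/6 - 16·2³/(6·6) = 256/9 kN·m
Load 2 — uniform load w=3 kN/m over full span:
  M_2 = wx(L-x)/2 = 3·2·(6-2)/2 = 12 kN·m
Load 3 — applied couple M₀=19 kN·m at a=9/2 m (b=L-a=3/2):
  M_3 = M₀x/L  [x≤a] = 19·2/6 = 19/3 kN·m
Superposition: M = Σ M_i = 421/9 kN·m ≈ 46.777778 kN·m

M(2) = 421/9 kN·m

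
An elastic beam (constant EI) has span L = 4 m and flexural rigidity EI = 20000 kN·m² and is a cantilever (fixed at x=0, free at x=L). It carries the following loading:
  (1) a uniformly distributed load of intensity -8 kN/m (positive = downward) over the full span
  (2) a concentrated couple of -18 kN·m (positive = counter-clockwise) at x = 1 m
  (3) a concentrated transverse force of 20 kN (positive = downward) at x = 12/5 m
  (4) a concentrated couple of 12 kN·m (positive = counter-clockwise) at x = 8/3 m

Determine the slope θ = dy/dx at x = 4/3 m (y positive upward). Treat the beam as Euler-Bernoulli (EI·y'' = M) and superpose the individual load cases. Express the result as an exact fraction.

θ(4/3) = 479/810000 rad

Load 1 — uniform load w=-8 kN/m over full span:
  θ_1 = -wx(x²-3Lx+3L²)/(6EI) = -(-8)·(4/3)·((4/3)²-3·4·(4/3)+3·4²)/(6·20000) = 152/50625 rad
Load 2 — applied couple M₀=-18 kN·m at a=1 m (b=L-a=3):
  θ_2 = M₀a/EI  [x>a] = (-18)·1/20000 = -9/10000 rad
Load 3 — point force P=20 kN at a=12/5 m (b=L-a=8/5):
  θ_3 = -Px(2a-x)/(2EI)  [x≤a] = -20·(4/3)·(2·(12/5)-(4/3))/(2·20000) = -13/5625 rad
Load 4 — applied couple M₀=12 kN·m at a=8/3 m (b=L-a=4/3):
  θ_4 = M₀x/EI  [x≤a] = 12·(4/3)/20000 = 1/1250 rad
Superposition: θ = Σ θ_i = 479/810000 rad ≈ 0.000591 rad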